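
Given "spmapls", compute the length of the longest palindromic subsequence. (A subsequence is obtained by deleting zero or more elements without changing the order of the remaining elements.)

One longest palindromic subsequence is spaps (positions 1,2,4,5,7); it reads the same forward and backward, and the interval DP gives dp[1][7] = 5.

5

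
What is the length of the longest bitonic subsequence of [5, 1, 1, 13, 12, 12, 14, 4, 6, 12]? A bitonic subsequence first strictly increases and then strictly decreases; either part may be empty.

4

Let inc[i] be the LIS ending at i and dec[i] the longest strictly decreasing subsequence starting at i. inc = [1, 1, 1, 2, 2, 2, 3, 2, 3, 4], dec = [2, 1, 1, 3, 2, 2, 2, 1, 1, 1].
max_i inc[i]+dec[i]−1 = 4, with one witness 5, 13, 12, 6.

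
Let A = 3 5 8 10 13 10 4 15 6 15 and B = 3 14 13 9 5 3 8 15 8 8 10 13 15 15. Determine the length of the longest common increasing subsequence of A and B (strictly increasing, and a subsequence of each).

6

A longest common strictly increasing subsequence is 3, 5, 8, 10, 13, 15 (length 6); it appears in order in both A and B, and no longer such subsequence exists.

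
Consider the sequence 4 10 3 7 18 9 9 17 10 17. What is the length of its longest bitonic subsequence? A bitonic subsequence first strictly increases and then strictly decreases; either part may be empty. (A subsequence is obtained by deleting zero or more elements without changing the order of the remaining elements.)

5

Let inc[i] be the LIS ending at i and dec[i] the longest strictly decreasing subsequence starting at i. inc = [1, 2, 1, 2, 3, 3, 3, 4, 4, 5], dec = [2, 2, 1, 1, 3, 1, 1, 2, 1, 1].
max_i inc[i]+dec[i]−1 = 5, with one witness 4, 10, 18, 17, 10.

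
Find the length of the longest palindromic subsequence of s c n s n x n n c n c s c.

Using dp[i][j] = 2 + dp[i+1][j−1] if the ends match, else max(dp[i+1][j], dp[i][j−1]):
dp[1][13] = 9. A witness is scnnnnncs at positions 1,2,3,5,7,8,10,11,12.

9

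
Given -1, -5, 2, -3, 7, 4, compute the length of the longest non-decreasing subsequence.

Let dp[i] be the longest non-decreasing subsequence ending at position i. Then dp = [1, 1, 2, 2, 3, 3].
The maximum is 3; one witness is -1, 2, 7 at positions 1,3,5.

3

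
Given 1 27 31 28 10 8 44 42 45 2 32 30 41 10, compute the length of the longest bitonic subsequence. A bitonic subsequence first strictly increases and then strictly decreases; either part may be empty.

One longest bitonic subsequence is 1, 27, 31, 44, 42, 32, 30, 10 (positions 1,2,3,7,8,11,12,14): it rises to 44 then falls. Length 8 is optimal.

8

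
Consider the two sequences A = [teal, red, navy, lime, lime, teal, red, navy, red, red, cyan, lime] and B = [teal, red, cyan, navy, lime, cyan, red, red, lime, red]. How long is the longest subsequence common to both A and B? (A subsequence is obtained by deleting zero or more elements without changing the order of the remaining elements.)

7

A longest common subsequence is teal, red, navy, lime, red, red, red (length 7); the LCS DP confirms no longer common subsequence exists.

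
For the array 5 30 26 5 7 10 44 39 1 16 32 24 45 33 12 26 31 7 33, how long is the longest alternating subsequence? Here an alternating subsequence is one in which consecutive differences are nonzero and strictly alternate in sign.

A longest alternating subsequence is 5, 30, 5, 7, 1, 32, 24, 45, 12, 26, 7, 33 (positions 1,2,4,5,9,11,12,13,15,16,18,19); its 11 consecutive differences strictly alternate in sign, and length 12 is optimal.

12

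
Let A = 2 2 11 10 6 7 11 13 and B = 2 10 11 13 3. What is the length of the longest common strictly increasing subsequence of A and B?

4

For each value that appears in both, track the longest common increasing run ending there.
The best achievable length is 4; one witness is 2, 10, 11, 13 (A-positions 1,4,7,8, B-positions 1,2,3,4).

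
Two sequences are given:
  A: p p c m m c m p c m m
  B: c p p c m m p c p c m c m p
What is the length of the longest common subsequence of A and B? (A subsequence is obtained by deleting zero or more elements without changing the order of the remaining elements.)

10

Backtracking the LCS table gives one alignment: p (A1,B2) → p (A2,B3) → c (A3,B4) → m (A4,B5) → m (A5,B6) → c (A6,B8) → p (A8,B9) → c (A9,B10) → m (A10,B11) → m (A11,B13).
So the longest common subsequence has length 10.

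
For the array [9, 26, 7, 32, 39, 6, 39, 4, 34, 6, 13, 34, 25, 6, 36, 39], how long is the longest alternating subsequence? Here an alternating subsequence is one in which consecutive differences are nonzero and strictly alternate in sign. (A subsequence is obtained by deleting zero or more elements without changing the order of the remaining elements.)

12

A longest alternating subsequence is 9, 26, 7, 32, 6, 39, 4, 34, 6, 34, 25, 36 (positions 1,2,3,4,6,7,8,9,10,12,13,15); its 11 consecutive differences strictly alternate in sign, and length 12 is optimal.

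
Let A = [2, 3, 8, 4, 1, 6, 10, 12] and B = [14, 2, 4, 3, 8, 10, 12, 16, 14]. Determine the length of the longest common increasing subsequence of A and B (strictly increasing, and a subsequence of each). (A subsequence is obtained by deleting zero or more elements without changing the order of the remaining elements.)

5

A longest common strictly increasing subsequence is 2, 3, 8, 10, 12 (length 5); it appears in order in both A and B, and no longer such subsequence exists.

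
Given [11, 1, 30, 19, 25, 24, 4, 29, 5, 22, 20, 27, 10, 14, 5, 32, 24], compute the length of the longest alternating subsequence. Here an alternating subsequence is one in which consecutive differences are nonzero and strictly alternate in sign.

A longest alternating subsequence is 11, 1, 30, 19, 25, 24, 29, 5, 22, 20, 27, 10, 14, 5, 32, 24 (positions 1,2,3,4,5,6,8,9,10,11,12,13,14,15,16,17); its 15 consecutive differences strictly alternate in sign, and length 16 is optimal.

16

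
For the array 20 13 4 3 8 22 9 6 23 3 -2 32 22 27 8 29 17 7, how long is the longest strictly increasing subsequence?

Scanning left to right, the best length ending at each element is: 20→1, 13→1, 4→1, 3→1, 8→2, 22→3, 9→3, 6→2, 23→4, 3→1, -2→1, 32→5, 22→4, 27→5, 8→3, 29→6, 17→4, 7→3.
So the longest increasing subsequence has length 6, e.g. 4, 8, 22, 23, 27, 29.

6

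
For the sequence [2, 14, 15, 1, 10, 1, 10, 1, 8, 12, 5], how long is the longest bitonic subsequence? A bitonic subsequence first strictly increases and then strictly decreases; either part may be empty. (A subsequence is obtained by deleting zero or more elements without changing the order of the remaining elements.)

6

One longest bitonic subsequence is 2, 14, 15, 10, 8, 5 (positions 1,2,3,7,9,11): it rises to 15 then falls. Length 6 is optimal.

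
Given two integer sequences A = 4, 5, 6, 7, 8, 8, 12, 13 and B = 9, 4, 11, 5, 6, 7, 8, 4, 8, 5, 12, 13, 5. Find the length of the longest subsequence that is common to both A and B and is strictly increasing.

7

A longest common strictly increasing subsequence is 4, 5, 6, 7, 8, 12, 13 (length 7); it appears in order in both A and B, and no longer such subsequence exists.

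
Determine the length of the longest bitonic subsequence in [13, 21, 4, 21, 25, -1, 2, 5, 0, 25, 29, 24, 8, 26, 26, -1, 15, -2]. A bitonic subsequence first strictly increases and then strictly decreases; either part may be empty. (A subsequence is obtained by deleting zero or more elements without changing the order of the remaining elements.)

Let inc[i] be the LIS ending at i and dec[i] the longest strictly decreasing subsequence starting at i. inc = [1, 2, 1, 2, 3, 1, 2, 3, 2, 4, 5, 4, 4, 5, 5, 1, 5, 1], dec = [6, 6, 5, 5, 5, 2, 4, 4, 3, 5, 5, 4, 3, 3, 3, 2, 2, 1].
max_i inc[i]+dec[i]−1 = 9, with one witness -1, 2, 5, 25, 29, 24, 8, -1, -2.

9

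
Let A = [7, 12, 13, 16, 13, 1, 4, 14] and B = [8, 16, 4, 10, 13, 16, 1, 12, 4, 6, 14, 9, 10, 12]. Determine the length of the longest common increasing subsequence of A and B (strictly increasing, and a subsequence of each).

A longest common strictly increasing subsequence is 1, 4, 14 (length 3); it appears in order in both A and B, and no longer such subsequence exists.

3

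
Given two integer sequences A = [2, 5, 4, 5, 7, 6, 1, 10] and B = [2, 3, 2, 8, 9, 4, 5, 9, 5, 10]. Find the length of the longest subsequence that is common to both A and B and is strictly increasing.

4

A longest common strictly increasing subsequence is 2, 4, 5, 10 (length 4); it appears in order in both A and B, and no longer such subsequence exists.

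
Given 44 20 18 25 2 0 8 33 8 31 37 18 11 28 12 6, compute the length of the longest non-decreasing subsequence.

Scanning left to right, the best length ending at each element is: 44→1, 20→1, 18→1, 25→2, 2→1, 0→1, 8→2, 33→3, 8→3, 31→4, 37→5, 18→4, 11→4, 28→5, 12→5, 6→2.
So the longest non-decreasing subsequence has length 5, e.g. 2, 8, 8, 31, 37.

5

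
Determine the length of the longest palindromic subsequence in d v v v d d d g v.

5

One longest palindromic subsequence is vdddv (positions 2,5,6,7,9); it reads the same forward and backward, and the interval DP gives dp[1][9] = 5.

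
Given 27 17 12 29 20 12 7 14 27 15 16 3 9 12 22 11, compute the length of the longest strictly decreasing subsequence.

Scanning left to right, the best length ending at each element is: 27→1, 17→2, 12→3, 29→1, 20→2, 12→3, 7→4, 14→3, 27→2, 15→3, 16→3, 3→5, 9→4, 12→4, 22→3, 11→5.
So the longest decreasing subsequence has length 5, e.g. 27, 17, 12, 7, 3.

5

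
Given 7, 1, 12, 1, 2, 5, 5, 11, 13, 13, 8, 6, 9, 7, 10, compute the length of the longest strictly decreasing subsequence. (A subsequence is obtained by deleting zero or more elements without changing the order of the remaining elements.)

4

One longest decreasing subsequence is 12, 11, 8, 6 (positions 3,8,11,12), of length 4; no longer one exists.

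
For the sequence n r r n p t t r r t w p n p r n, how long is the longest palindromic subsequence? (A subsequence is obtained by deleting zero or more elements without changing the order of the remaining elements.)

12

One longest palindromic subsequence is nrnptrrtpnrn (positions 1,2,4,5,7,8,9,10,12,13,15,16); it reads the same forward and backward, and the interval DP gives dp[1][16] = 12.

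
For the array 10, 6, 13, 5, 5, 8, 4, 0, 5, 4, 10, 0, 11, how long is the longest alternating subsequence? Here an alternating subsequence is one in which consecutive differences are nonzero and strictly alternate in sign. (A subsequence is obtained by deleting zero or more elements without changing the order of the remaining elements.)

A longest alternating subsequence is 10, 6, 13, 5, 8, 4, 5, 4, 10, 0, 11 (positions 1,2,3,4,6,7,9,10,11,12,13); its 10 consecutive differences strictly alternate in sign, and length 11 is optimal.

11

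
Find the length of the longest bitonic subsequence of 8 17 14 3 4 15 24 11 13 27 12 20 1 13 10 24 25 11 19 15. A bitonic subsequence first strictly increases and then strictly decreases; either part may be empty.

Let inc[i] be the LIS ending at i and dec[i] the longest strictly decreasing subsequence starting at i. inc = [1, 2, 2, 1, 2, 3, 4, 3, 4, 5, 4, 5, 1, 5, 3, 6, 7, 4, 6, 6], dec = [3, 5, 4, 2, 2, 4, 4, 2, 3, 4, 2, 3, 1, 2, 1, 3, 3, 1, 2, 1].
max_i inc[i]+dec[i]−1 = 9, with one witness 3, 4, 11, 13, 20, 24, 25, 19, 15.

9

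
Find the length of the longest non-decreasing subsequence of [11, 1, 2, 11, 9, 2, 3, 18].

5

Let dp[i] be the longest non-decreasing subsequence ending at position i. Then dp = [1, 1, 2, 3, 3, 3, 4, 5].
The maximum is 5; one witness is 1, 2, 2, 3, 18 at positions 2,3,6,7,8.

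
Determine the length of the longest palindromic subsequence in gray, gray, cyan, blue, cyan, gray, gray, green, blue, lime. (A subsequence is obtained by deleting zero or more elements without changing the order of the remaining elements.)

7

Using dp[i][j] = 2 + dp[i+1][j−1] if the ends match, else max(dp[i+1][j], dp[i][j−1]):
dp[1][10] = 7. A witness is gray gray cyan blue cyan gray gray at positions 1,2,3,4,5,6,7.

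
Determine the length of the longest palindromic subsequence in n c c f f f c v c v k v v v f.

7

One longest palindromic subsequence is fvvvvvf (positions 4,8,10,12,13,14,15); it reads the same forward and backward, and the interval DP gives dp[1][15] = 7.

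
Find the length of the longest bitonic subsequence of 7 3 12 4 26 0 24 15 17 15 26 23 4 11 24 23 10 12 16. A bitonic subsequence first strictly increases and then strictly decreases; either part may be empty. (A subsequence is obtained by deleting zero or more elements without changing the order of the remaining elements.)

8

Let inc[i] be the LIS ending at i and dec[i] the longest strictly decreasing subsequence starting at i. inc = [1, 1, 2, 2, 3, 1, 3, 3, 4, 3, 5, 5, 2, 3, 6, 5, 3, 4, 5], dec = [3, 2, 3, 2, 6, 1, 5, 3, 4, 3, 4, 3, 1, 2, 3, 2, 1, 1, 1].
max_i inc[i]+dec[i]−1 = 8, with one witness 7, 12, 26, 24, 17, 15, 11, 10.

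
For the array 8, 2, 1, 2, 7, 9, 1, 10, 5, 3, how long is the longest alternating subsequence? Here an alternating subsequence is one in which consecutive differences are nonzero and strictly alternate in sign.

6

A longest alternating subsequence is 8, 1, 2, 1, 10, 5 (positions 1,3,4,7,8,9); its 5 consecutive differences strictly alternate in sign, and length 6 is optimal.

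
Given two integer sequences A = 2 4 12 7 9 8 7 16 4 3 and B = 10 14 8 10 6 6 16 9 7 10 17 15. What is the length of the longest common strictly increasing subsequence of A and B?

2

For each value that appears in both, track the longest common increasing run ending there.
The best achievable length is 2; one witness is 8, 16 (A-positions 6,8, B-positions 3,7).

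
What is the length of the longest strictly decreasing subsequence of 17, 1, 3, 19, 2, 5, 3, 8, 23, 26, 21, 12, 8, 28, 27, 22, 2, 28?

5

Let dp[i] be the longest decreasing subsequence ending at position i. Then dp = [1, 2, 2, 1, 3, 2, 3, 2, 1, 1, 2, 3, 4, 1, 2, 3, 5, 1].
The maximum is 5; one witness is 23, 21, 12, 8, 2 at positions 9,11,12,13,17.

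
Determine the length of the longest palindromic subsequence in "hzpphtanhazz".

One longest palindromic subsequence is zahaz (positions 2,7,9,10,12); it reads the same forward and backward, and the interval DP gives dp[1][12] = 5.

5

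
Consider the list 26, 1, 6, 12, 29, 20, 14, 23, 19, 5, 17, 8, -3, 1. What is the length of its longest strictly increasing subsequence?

One longest increasing subsequence is 1, 6, 12, 20, 23 (positions 2,3,4,6,8), of length 5; no longer one exists.

5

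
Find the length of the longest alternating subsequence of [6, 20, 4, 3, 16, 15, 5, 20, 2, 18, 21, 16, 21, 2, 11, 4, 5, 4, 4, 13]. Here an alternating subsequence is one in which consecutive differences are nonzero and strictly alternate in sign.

16

Track the best alternating length ending on an up-step vs a down-step at each position: up/down = 1/1, 2/1, 1/3, 1/3, 4/3, 4/5, 4/5, 6/1, 1/7, 8/7, 8/1, 8/9, 10/1, 1/11, 12/11, 12/13, 14/13, 12/15, 12/15, 16/11.
The maximum over both is 16; one such subsequence is 6, 20, 4, 16, 15, 20, 2, 18, 16, 21, 2, 11, 4, 5, 4, 13.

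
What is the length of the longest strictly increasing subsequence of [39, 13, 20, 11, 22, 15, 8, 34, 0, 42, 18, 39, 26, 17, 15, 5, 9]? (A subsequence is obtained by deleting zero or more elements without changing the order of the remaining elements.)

One longest increasing subsequence is 13, 20, 22, 34, 42 (positions 2,3,5,8,10), of length 5; no longer one exists.

5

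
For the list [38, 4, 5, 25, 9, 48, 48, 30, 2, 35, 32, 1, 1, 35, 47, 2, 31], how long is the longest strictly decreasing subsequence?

5

Scanning left to right, the best length ending at each element is: 38→1, 4→2, 5→2, 25→2, 9→3, 48→1, 48→1, 30→2, 2→4, 35→2, 32→3, 1→5, 1→5, 35→2, 47→2, 2→4, 31→4.
So the longest decreasing subsequence has length 5, e.g. 38, 25, 9, 2, 1.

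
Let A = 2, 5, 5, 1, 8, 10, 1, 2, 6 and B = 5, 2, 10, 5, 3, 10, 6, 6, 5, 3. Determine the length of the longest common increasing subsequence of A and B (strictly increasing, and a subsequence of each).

A longest common strictly increasing subsequence is 2, 5, 10 (length 3); it appears in order in both A and B, and no longer such subsequence exists.

3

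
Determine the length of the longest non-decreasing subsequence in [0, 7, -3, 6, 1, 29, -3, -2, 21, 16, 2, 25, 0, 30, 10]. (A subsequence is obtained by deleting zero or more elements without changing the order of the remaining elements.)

Let dp[i] be the longest non-decreasing subsequence ending at position i. Then dp = [1, 2, 1, 2, 2, 3, 2, 3, 4, 4, 4, 5, 4, 6, 5].
The maximum is 6; one witness is -3, -3, -2, 21, 25, 30 at positions 3,7,8,9,12,14.

6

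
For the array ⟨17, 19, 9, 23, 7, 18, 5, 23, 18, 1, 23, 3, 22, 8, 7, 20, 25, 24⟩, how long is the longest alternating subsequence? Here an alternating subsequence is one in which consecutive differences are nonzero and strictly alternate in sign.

15

A longest alternating subsequence is 17, 19, 9, 23, 7, 18, 5, 23, 18, 23, 3, 22, 8, 25, 24 (positions 1,2,3,4,5,6,7,8,9,11,12,13,14,17,18); its 14 consecutive differences strictly alternate in sign, and length 15 is optimal.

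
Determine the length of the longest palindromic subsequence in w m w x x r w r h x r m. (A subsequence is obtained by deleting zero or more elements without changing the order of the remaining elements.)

Using dp[i][j] = 2 + dp[i+1][j−1] if the ends match, else max(dp[i+1][j], dp[i][j−1]):
dp[1][12] = 7. A witness is mxrwrxm at positions 2,5,6,7,8,10,12.

7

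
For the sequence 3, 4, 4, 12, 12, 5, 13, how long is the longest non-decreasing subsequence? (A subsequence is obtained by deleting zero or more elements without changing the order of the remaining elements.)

6

Let dp[i] be the longest non-decreasing subsequence ending at position i. Then dp = [1, 2, 3, 4, 5, 4, 6].
The maximum is 6; one witness is 3, 4, 4, 12, 12, 13 at positions 1,2,3,4,5,7.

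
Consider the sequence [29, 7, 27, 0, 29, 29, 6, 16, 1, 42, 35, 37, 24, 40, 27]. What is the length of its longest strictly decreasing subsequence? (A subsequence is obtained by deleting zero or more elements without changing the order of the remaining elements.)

4

One longest decreasing subsequence is 29, 7, 6, 1 (positions 1,2,7,9), of length 4; no longer one exists.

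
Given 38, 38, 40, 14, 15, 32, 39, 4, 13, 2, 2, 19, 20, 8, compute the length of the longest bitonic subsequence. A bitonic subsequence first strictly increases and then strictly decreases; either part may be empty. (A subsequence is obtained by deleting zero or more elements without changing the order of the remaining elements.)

One longest bitonic subsequence is 14, 15, 32, 39, 20, 8 (positions 4,5,6,7,13,14): it rises to 39 then falls. Length 6 is optimal.

6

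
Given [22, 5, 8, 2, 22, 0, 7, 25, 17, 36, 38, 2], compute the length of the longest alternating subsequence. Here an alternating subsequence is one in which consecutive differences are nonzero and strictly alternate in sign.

10

Track the best alternating length ending on an up-step vs a down-step at each position: up/down = 1/1, 1/2, 3/2, 1/4, 5/1, 1/6, 7/6, 7/1, 7/8, 9/1, 9/1, 7/10.
The maximum over both is 10; one such subsequence is 22, 5, 8, 2, 22, 0, 25, 17, 36, 2.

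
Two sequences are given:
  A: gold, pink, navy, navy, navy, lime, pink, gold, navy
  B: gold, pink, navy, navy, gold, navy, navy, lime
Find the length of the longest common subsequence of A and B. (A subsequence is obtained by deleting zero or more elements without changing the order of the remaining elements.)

6

A longest common subsequence is gold, pink, navy, navy, navy, lime (length 6); the LCS DP confirms no longer common subsequence exists.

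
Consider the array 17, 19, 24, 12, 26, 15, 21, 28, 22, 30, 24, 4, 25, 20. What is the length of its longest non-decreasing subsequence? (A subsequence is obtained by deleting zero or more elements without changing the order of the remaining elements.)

Let dp[i] be the longest non-decreasing subsequence ending at position i. Then dp = [1, 2, 3, 1, 4, 2, 3, 5, 4, 6, 5, 1, 6, 3].
The maximum is 6; one witness is 17, 19, 24, 26, 28, 30 at positions 1,2,3,5,8,10.

6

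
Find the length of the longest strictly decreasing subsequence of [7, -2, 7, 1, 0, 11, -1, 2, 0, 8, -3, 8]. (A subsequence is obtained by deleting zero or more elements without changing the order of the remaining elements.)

5

Let dp[i] be the longest decreasing subsequence ending at position i. Then dp = [1, 2, 1, 2, 3, 1, 4, 2, 3, 2, 5, 2].
The maximum is 5; one witness is 7, 1, 0, -1, -3 at positions 1,4,5,7,11.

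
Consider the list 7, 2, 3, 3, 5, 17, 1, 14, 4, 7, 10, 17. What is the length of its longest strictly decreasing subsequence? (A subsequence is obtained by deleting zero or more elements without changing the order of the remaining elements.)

Scanning left to right, the best length ending at each element is: 7→1, 2→2, 3→2, 3→2, 5→2, 17→1, 1→3, 14→2, 4→3, 7→3, 10→3, 17→1.
So the longest decreasing subsequence has length 3, e.g. 7, 2, 1.

3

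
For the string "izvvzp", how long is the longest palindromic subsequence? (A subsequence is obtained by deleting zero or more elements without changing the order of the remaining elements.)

Using dp[i][j] = 2 + dp[i+1][j−1] if the ends match, else max(dp[i+1][j], dp[i][j−1]):
dp[1][6] = 4. A witness is zvvz at positions 2,3,4,5.

4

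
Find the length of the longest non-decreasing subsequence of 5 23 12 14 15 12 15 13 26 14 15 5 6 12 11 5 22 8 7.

7

Let dp[i] be the longest non-decreasing subsequence ending at position i. Then dp = [1, 2, 2, 3, 4, 3, 5, 4, 6, 5, 6, 2, 3, 4, 4, 3, 7, 4, 4].
The maximum is 7; one witness is 5, 12, 14, 15, 15, 15, 22 at positions 1,3,4,5,7,11,17.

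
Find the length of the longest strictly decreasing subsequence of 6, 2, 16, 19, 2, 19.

2

Let dp[i] be the longest decreasing subsequence ending at position i. Then dp = [1, 2, 1, 1, 2, 1].
The maximum is 2; one witness is 6, 2 at positions 1,2.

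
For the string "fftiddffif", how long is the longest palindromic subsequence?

Using dp[i][j] = 2 + dp[i+1][j−1] if the ends match, else max(dp[i+1][j], dp[i][j−1]):
dp[1][10] = 6. A witness is fiffif at positions 1,4,7,8,9,10.

6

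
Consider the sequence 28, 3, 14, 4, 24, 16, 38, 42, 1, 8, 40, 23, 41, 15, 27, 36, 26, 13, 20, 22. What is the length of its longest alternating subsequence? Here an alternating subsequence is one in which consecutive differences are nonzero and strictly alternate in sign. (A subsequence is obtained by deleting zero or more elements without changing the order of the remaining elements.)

Track the best alternating length ending on an up-step vs a down-step at each position: up/down = 1/1, 1/2, 3/2, 3/4, 5/2, 5/6, 7/1, 7/1, 1/8, 9/8, 9/8, 9/10, 11/8, 9/12, 13/12, 13/12, 13/14, 9/14, 15/14, 15/14.
The maximum over both is 15; one such subsequence is 28, 3, 14, 4, 24, 16, 38, 1, 40, 23, 41, 15, 27, 13, 20.

15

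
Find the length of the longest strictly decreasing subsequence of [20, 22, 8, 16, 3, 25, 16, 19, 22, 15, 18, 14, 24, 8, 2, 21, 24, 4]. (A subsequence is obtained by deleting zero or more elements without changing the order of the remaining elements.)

Let dp[i] be the longest decreasing subsequence ending at position i. Then dp = [1, 1, 2, 2, 3, 1, 2, 2, 2, 3, 3, 4, 2, 5, 6, 3, 2, 6].
The maximum is 6; one witness is 20, 16, 15, 14, 8, 2 at positions 1,4,10,12,14,15.

6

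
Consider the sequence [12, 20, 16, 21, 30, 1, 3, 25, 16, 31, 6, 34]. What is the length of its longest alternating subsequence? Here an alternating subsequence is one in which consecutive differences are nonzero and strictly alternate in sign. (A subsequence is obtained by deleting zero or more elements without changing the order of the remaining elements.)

A longest alternating subsequence is 12, 20, 16, 21, 1, 25, 16, 31, 6, 34 (positions 1,2,3,4,6,8,9,10,11,12); its 9 consecutive differences strictly alternate in sign, and length 10 is optimal.

10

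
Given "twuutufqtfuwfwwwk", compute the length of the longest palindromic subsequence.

One longest palindromic subsequence is wuftfuw (positions 2,6,7,9,10,11,16); it reads the same forward and backward, and the interval DP gives dp[1][17] = 7.

7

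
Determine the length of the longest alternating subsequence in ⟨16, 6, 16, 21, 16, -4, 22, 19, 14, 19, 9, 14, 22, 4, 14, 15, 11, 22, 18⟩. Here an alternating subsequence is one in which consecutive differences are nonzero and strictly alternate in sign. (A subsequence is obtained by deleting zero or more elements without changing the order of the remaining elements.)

Track the best alternating length ending on an up-step vs a down-step at each position: up/down = 1/1, 1/2, 3/1, 3/1, 3/4, 1/4, 5/1, 5/6, 5/6, 7/6, 5/8, 9/8, 9/1, 5/10, 11/10, 11/10, 11/12, 13/1, 13/14.
The maximum over both is 14; one such subsequence is 16, 6, 21, 16, 22, 14, 19, 9, 14, 4, 14, 11, 22, 18.

14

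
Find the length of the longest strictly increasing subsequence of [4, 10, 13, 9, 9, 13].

Let dp[i] be the longest increasing subsequence ending at position i. Then dp = [1, 2, 3, 2, 2, 3].
The maximum is 3; one witness is 4, 10, 13 at positions 1,2,3.

3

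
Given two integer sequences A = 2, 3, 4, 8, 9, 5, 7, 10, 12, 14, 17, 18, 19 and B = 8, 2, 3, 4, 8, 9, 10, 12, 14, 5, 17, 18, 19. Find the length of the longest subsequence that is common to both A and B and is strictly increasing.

11

A longest common strictly increasing subsequence is 2, 3, 4, 8, 9, 10, 12, 14, 17, 18, 19 (length 11); it appears in order in both A and B, and no longer such subsequence exists.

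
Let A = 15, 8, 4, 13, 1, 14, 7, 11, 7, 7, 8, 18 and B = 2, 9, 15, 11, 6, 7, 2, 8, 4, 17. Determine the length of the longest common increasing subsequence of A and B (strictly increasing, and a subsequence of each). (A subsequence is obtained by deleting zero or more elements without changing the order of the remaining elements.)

A longest common strictly increasing subsequence is 7, 8 (length 2); it appears in order in both A and B, and no longer such subsequence exists.

2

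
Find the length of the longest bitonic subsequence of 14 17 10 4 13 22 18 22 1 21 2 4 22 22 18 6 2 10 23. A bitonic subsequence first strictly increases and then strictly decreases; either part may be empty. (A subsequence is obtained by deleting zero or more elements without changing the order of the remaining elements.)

8

One longest bitonic subsequence is 14, 17, 18, 22, 21, 18, 6, 2 (positions 1,2,7,8,10,15,16,17): it rises to 22 then falls. Length 8 is optimal.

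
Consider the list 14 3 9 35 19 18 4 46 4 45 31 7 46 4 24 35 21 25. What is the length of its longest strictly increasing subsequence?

5

Scanning left to right, the best length ending at each element is: 14→1, 3→1, 9→2, 35→3, 19→3, 18→3, 4→2, 46→4, 4→2, 45→4, 31→4, 7→3, 46→5, 4→2, 24→4, 35→5, 21→4, 25→5.
So the longest increasing subsequence has length 5, e.g. 3, 9, 35, 45, 46.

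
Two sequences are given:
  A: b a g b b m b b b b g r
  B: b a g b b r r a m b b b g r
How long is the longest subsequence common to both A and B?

11

A longest common subsequence is bagbbmbbbgr (length 11); the LCS DP confirms no longer common subsequence exists.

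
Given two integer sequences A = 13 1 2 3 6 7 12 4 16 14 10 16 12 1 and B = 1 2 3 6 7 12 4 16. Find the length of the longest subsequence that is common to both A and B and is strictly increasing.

7

A longest common strictly increasing subsequence is 1, 2, 3, 6, 7, 12, 16 (length 7); it appears in order in both A and B, and no longer such subsequence exists.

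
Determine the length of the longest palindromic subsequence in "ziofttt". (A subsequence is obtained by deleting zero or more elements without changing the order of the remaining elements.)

3

One longest palindromic subsequence is ttt (positions 5,6,7); it reads the same forward and backward, and the interval DP gives dp[1][7] = 3.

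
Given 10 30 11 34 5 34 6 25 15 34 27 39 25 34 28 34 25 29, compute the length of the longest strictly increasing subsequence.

6

One longest increasing subsequence is 10, 11, 25, 27, 28, 34 (positions 1,3,8,11,15,16), of length 6; no longer one exists.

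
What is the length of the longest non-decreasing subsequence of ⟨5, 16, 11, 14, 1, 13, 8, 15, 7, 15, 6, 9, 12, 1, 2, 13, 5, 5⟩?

5

One longest non-decreasing subsequence is 5, 11, 14, 15, 15 (positions 1,3,4,8,10), of length 5; no longer one exists.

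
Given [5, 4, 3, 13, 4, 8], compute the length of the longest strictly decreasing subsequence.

3

Let dp[i] be the longest decreasing subsequence ending at position i. Then dp = [1, 2, 3, 1, 2, 2].
The maximum is 3; one witness is 5, 4, 3 at positions 1,2,3.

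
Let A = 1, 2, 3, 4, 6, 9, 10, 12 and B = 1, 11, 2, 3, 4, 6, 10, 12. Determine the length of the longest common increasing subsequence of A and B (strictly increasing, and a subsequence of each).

7

For each value that appears in both, track the longest common increasing run ending there.
The best achievable length is 7; one witness is 1, 2, 3, 4, 6, 10, 12 (A-positions 1,2,3,4,5,7,8, B-positions 1,3,4,5,6,7,8).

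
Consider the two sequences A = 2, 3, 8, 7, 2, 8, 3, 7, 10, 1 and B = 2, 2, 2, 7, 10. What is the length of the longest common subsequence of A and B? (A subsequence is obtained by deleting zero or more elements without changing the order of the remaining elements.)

A longest common subsequence is 2, 2, 7, 10 (length 4); the LCS DP confirms no longer common subsequence exists.

4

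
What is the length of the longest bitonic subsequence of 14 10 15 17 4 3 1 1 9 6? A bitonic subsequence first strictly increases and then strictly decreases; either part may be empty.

One longest bitonic subsequence is 14, 15, 17, 4, 3, 1 (positions 1,3,4,5,6,8): it rises to 17 then falls. Length 6 is optimal.

6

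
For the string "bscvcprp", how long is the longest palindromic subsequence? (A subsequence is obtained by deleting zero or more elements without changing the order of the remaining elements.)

3

One longest palindromic subsequence is prp (positions 6,7,8); it reads the same forward and backward, and the interval DP gives dp[1][8] = 3.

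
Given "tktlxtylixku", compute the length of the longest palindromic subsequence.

5

One longest palindromic subsequence is kxixk (positions 2,5,9,10,11); it reads the same forward and backward, and the interval DP gives dp[1][12] = 5.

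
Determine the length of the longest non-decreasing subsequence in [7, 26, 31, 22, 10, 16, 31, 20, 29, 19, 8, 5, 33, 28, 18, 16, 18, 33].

7

One longest non-decreasing subsequence is 7, 10, 16, 20, 29, 33, 33 (positions 1,5,6,8,9,13,18), of length 7; no longer one exists.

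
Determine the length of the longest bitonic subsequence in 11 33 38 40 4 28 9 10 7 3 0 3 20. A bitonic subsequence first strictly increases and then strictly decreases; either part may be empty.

9

Let inc[i] be the LIS ending at i and dec[i] the longest strictly decreasing subsequence starting at i. inc = [1, 2, 3, 4, 1, 2, 2, 3, 2, 1, 1, 2, 4], dec = [5, 6, 6, 6, 3, 5, 4, 4, 3, 2, 1, 1, 1].
max_i inc[i]+dec[i]−1 = 9, with one witness 11, 33, 38, 40, 28, 10, 7, 3, 0.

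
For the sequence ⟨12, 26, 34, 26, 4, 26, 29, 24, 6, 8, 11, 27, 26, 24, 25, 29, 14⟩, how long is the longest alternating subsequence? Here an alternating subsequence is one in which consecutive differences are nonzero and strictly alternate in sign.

A longest alternating subsequence is 12, 26, 4, 26, 24, 27, 24, 25, 14 (positions 1,2,5,6,8,12,14,15,17); its 8 consecutive differences strictly alternate in sign, and length 9 is optimal.

9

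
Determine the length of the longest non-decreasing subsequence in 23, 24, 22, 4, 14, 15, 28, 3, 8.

Let dp[i] be the longest non-decreasing subsequence ending at position i. Then dp = [1, 2, 1, 1, 2, 3, 4, 1, 2].
The maximum is 4; one witness is 4, 14, 15, 28 at positions 4,5,6,7.

4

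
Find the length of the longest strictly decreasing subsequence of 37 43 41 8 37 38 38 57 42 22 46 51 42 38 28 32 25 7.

7

Scanning left to right, the best length ending at each element is: 37→1, 43→1, 41→2, 8→3, 37→3, 38→3, 38→3, 57→1, 42→2, 22→4, 46→2, 51→2, 42→3, 38→4, 28→5, 32→5, 25→6, 7→7.
So the longest decreasing subsequence has length 7, e.g. 57, 46, 42, 38, 28, 25, 7.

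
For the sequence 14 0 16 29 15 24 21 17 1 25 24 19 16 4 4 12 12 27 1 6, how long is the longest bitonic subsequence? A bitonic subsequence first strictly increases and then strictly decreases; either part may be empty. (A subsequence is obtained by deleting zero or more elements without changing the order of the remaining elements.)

9

Let inc[i] be the LIS ending at i and dec[i] the longest strictly decreasing subsequence starting at i. inc = [1, 1, 2, 3, 2, 3, 3, 3, 2, 4, 4, 4, 3, 3, 3, 4, 4, 5, 2, 4], dec = [3, 1, 4, 7, 3, 6, 5, 4, 1, 6, 5, 4, 3, 2, 2, 2, 2, 2, 1, 1].
max_i inc[i]+dec[i]−1 = 9, with one witness 14, 16, 29, 25, 24, 19, 16, 12, 6.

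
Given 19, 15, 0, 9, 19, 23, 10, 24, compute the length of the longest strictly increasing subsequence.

5

Scanning left to right, the best length ending at each element is: 19→1, 15→1, 0→1, 9→2, 19→3, 23→4, 10→3, 24→5.
So the longest increasing subsequence has length 5, e.g. 0, 9, 19, 23, 24.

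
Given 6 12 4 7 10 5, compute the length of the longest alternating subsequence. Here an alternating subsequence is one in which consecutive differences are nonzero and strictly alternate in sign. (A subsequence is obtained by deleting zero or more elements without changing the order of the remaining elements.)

5

Track the best alternating length ending on an up-step vs a down-step at each position: up/down = 1/1, 2/1, 1/3, 4/3, 4/3, 4/5.
The maximum over both is 5; one such subsequence is 6, 12, 4, 7, 5.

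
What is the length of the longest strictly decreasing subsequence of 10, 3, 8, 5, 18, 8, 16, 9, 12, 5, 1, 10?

One longest decreasing subsequence is 18, 16, 9, 5, 1 (positions 5,7,8,10,11), of length 5; no longer one exists.

5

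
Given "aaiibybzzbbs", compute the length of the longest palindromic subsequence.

One longest palindromic subsequence is bbzzbb (positions 5,7,8,9,10,11); it reads the same forward and backward, and the interval DP gives dp[1][12] = 6.

6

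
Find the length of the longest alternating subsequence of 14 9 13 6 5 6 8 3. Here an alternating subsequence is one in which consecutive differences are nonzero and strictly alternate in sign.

6

A longest alternating subsequence is 14, 9, 13, 5, 6, 3 (positions 1,2,3,5,6,8); its 5 consecutive differences strictly alternate in sign, and length 6 is optimal.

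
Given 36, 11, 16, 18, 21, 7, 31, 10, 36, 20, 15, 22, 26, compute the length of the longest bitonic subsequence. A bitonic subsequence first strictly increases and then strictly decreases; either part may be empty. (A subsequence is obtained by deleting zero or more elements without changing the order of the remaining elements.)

8

One longest bitonic subsequence is 11, 16, 18, 21, 31, 36, 20, 15 (positions 2,3,4,5,7,9,10,11): it rises to 36 then falls. Length 8 is optimal.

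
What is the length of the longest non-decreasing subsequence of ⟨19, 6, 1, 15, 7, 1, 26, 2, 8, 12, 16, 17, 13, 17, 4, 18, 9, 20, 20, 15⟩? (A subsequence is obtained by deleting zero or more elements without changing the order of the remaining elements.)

Let dp[i] be the longest non-decreasing subsequence ending at position i. Then dp = [1, 1, 1, 2, 2, 2, 3, 3, 4, 5, 6, 7, 6, 8, 4, 9, 5, 10, 11, 7].
The maximum is 11; one witness is 1, 1, 2, 8, 12, 16, 17, 17, 18, 20, 20 at positions 3,6,8,9,10,11,12,14,16,18,19.

11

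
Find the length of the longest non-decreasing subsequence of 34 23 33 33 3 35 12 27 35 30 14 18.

Scanning left to right, the best length ending at each element is: 34→1, 23→1, 33→2, 33→3, 3→1, 35→4, 12→2, 27→3, 35→5, 30→4, 14→3, 18→4.
So the longest non-decreasing subsequence has length 5, e.g. 23, 33, 33, 35, 35.

5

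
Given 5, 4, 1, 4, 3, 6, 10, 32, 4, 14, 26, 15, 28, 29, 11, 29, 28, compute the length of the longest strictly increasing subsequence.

Let dp[i] be the longest increasing subsequence ending at position i. Then dp = [1, 1, 1, 2, 2, 3, 4, 5, 3, 5, 6, 6, 7, 8, 5, 8, 7].
The maximum is 8; one witness is 1, 4, 6, 10, 14, 26, 28, 29 at positions 3,4,6,7,10,11,13,14.

8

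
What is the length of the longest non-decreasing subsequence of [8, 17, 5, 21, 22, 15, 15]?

4

Scanning left to right, the best length ending at each element is: 8→1, 17→2, 5→1, 21→3, 22→4, 15→2, 15→3.
So the longest non-decreasing subsequence has length 4, e.g. 8, 17, 21, 22.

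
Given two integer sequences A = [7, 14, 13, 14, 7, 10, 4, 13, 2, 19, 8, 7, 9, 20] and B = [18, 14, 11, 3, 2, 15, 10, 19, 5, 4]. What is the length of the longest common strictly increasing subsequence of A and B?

For each value that appears in both, track the longest common increasing run ending there.
The best achievable length is 2; one witness is 14, 19 (A-positions 2,10, B-positions 2,8).

2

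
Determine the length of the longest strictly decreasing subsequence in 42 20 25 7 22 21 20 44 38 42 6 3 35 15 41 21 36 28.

7

Scanning left to right, the best length ending at each element is: 42→1, 20→2, 25→2, 7→3, 22→3, 21→4, 20→5, 44→1, 38→2, 42→2, 6→6, 3→7, 35→3, 15→6, 41→3, 21→4, 36→4, 28→5.
So the longest decreasing subsequence has length 7, e.g. 42, 25, 22, 21, 20, 6, 3.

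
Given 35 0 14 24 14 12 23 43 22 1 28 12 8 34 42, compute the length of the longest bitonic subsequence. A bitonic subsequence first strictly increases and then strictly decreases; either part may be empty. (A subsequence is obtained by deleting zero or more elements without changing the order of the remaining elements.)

One longest bitonic subsequence is 0, 14, 24, 23, 22, 12, 8 (positions 2,3,4,7,9,12,13): it rises to 24 then falls. Length 7 is optimal.

7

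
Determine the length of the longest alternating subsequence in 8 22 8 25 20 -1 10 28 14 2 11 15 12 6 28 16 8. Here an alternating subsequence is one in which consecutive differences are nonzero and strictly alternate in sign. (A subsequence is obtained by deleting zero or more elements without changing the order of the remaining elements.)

11

A longest alternating subsequence is 8, 22, 8, 25, 20, 28, 14, 15, 12, 28, 16 (positions 1,2,3,4,5,8,9,12,13,15,16); its 10 consecutive differences strictly alternate in sign, and length 11 is optimal.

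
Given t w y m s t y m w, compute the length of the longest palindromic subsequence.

5

One longest palindromic subsequence is wmymw (positions 2,4,7,8,9); it reads the same forward and backward, and the interval DP gives dp[1][9] = 5.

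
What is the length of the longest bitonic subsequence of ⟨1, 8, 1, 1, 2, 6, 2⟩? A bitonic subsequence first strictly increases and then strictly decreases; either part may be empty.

4

Let inc[i] be the LIS ending at i and dec[i] the longest strictly decreasing subsequence starting at i. inc = [1, 2, 1, 1, 2, 3, 2], dec = [1, 3, 1, 1, 1, 2, 1].
max_i inc[i]+dec[i]−1 = 4, with one witness 1, 8, 6, 2.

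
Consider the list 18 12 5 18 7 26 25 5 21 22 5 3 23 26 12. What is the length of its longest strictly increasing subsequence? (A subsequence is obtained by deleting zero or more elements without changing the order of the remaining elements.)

6

Let dp[i] be the longest increasing subsequence ending at position i. Then dp = [1, 1, 1, 2, 2, 3, 3, 1, 3, 4, 1, 1, 5, 6, 3].
The maximum is 6; one witness is 12, 18, 21, 22, 23, 26 at positions 2,4,9,10,13,14.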